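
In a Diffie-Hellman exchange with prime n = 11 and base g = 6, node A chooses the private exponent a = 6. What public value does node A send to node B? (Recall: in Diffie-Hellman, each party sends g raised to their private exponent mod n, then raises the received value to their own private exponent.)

Public value = 6^6 (mod 11).
6^1 ≡ 6 (mod 11)
6^2 = (6^1)^2 ≡ 6^2 = 36 ≡ 3 (mod 11)
6^4 = (6^2)^2 ≡ 3^2 = 9 ≡ 9 (mod 11)
6^6 = 6^4 · 6^2 ≡ 9 · 3 ≡ 5 (mod 11).

5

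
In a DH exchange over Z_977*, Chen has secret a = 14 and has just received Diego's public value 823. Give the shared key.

748

Shared key K = 823^14 mod 977.
823^1 ≡ 823 (mod 977)
823^2 = (823^1)^2 ≡ 823^2 = 677329 ≡ 268 (mod 977)
823^4 = (823^2)^2 ≡ 268^2 = 71824 ≡ 503 (mod 977)
823^8 = (823^4)^2 ≡ 503^2 = 253009 ≡ 943 (mod 977)
823^14 = 823^8 · 823^4 · 823^2 ≡ 943 · 503 · 268 ≡ 748 (mod 977).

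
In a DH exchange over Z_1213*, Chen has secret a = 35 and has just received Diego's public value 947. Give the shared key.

Shared key K = 947^35 mod 1213.
947^1 ≡ 947 (mod 1213)
947^2 = (947^1)^2 ≡ 947^2 = 896809 ≡ 402 (mod 1213)
947^4 = (947^2)^2 ≡ 402^2 = 161604 ≡ 275 (mod 1213)
947^8 = (947^4)^2 ≡ 275^2 = 75625 ≡ 419 (mod 1213)
947^16 = (947^8)^2 ≡ 419^2 = 175561 ≡ 889 (mod 1213)
947^32 = (947^16)^2 ≡ 889^2 = 790321 ≡ 658 (mod 1213)
947^35 = 947^32 · 947^2 · 947^1 ≡ 658 · 402 · 947 ≡ 22 (mod 1213).

22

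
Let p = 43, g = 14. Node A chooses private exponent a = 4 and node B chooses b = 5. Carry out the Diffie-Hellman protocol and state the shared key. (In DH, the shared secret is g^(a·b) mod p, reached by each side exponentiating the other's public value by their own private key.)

Node A sends A = g^a mod p = 14^4 mod 43.
14^1 ≡ 14 (mod 43)
14^2 = (14^1)^2 ≡ 14^2 = 196 ≡ 24 (mod 43)
14^4 = (14^2)^2 ≡ 24^2 = 576 ≡ 17 (mod 43)
So A = 17. Node B then computes K = A^b mod p = 17^5 mod 43.
17^1 ≡ 17 (mod 43)
17^2 = (17^1)^2 ≡ 17^2 = 289 ≡ 31 (mod 43)
17^4 = (17^2)^2 ≡ 31^2 = 961 ≡ 15 (mod 43)
17^5 = 17^4 · 17^1 ≡ 15 · 17 ≡ 40 (mod 43).

40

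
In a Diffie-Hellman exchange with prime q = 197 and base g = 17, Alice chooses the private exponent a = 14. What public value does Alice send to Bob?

161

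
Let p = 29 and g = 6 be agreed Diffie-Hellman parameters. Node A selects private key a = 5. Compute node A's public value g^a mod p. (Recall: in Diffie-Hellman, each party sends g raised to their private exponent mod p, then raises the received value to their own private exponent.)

4

Public value = 6^5 mod 29.
6^1 ≡ 6 (mod 29)
6^2 = (6^1)^2 ≡ 6^2 = 36 ≡ 7 (mod 29)
6^4 = (6^2)^2 ≡ 7^2 = 49 ≡ 20 (mod 29)
6^5 = 6^4 · 6^1 ≡ 20 · 6 ≡ 4 (mod 29).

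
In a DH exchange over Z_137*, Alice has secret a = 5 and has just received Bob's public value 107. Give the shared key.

101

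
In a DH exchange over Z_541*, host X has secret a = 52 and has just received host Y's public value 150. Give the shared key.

395

Shared key K = 150^52 mod 541.
150^1 ≡ 150 (mod 541)
150^2 = (150^1)^2 ≡ 150^2 = 22500 ≡ 319 (mod 541)
150^4 = (150^2)^2 ≡ 319^2 = 101761 ≡ 53 (mod 541)
150^8 = (150^4)^2 ≡ 53^2 = 2809 ≡ 104 (mod 541)
150^16 = (150^8)^2 ≡ 104^2 = 10816 ≡ 537 (mod 541)
150^32 = (150^16)^2 ≡ 537^2 = 288369 ≡ 16 (mod 541)
150^52 = 150^32 · 150^16 · 150^4 ≡ 16 · 537 · 53 ≡ 395 (mod 541).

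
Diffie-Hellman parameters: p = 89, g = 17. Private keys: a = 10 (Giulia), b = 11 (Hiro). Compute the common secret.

88

Hiro sends B = g^b mod p = 17^11 mod 89.
17^1 ≡ 17 (mod 89)
17^2 = (17^1)^2 ≡ 17^2 = 289 ≡ 22 (mod 89)
17^4 = (17^2)^2 ≡ 22^2 = 484 ≡ 39 (mod 89)
17^8 = (17^4)^2 ≡ 39^2 = 1521 ≡ 8 (mod 89)
17^11 = 17^8 · 17^2 · 17^1 ≡ 8 · 22 · 17 ≡ 55 (mod 89).
So B = 55. Giulia then computes K = B^a mod p = 55^10 mod 89.
55^1 ≡ 55 (mod 89)
55^2 = (55^1)^2 ≡ 55^2 = 3025 ≡ 88 (mod 89)
55^4 = (55^2)^2 ≡ 88^2 = 7744 ≡ 1 (mod 89)
55^8 = (55^4)^2 ≡ 1^2 = 1 ≡ 1 (mod 89)
55^10 = 55^8 · 55^2 ≡ 1 · 88 ≡ 88 (mod 89).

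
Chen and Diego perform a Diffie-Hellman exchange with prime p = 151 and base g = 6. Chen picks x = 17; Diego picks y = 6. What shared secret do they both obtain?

Chen sends A = g^x mod p = 6^17 mod 151.
6^1 ≡ 6 (mod 151)
6^2 = (6^1)^2 ≡ 6^2 = 36 ≡ 36 (mod 151)
6^4 = (6^2)^2 ≡ 36^2 = 1296 ≡ 88 (mod 151)
6^8 = (6^4)^2 ≡ 88^2 = 7744 ≡ 43 (mod 151)
6^16 = (6^8)^2 ≡ 43^2 = 1849 ≡ 37 (mod 151)
6^17 = 6^16 · 6^1 ≡ 37 · 6 ≡ 71 (mod 151).
So A = 71. Diego then computes K = A^y mod p = 71^6 mod 151.
71^1 ≡ 71 (mod 151)
71^2 = (71^1)^2 ≡ 71^2 = 5041 ≡ 58 (mod 151)
71^4 = (71^2)^2 ≡ 58^2 = 3364 ≡ 42 (mod 151)
71^6 = 71^4 · 71^2 ≡ 42 · 58 ≡ 20 (mod 151).

20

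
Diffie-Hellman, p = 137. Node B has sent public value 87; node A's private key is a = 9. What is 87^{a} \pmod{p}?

18

Shared key K = 87^9 mod 137.
87^1 ≡ 87 (mod 137)
87^2 = (87^1)^2 ≡ 87^2 = 7569 ≡ 34 (mod 137)
87^4 = (87^2)^2 ≡ 34^2 = 1156 ≡ 60 (mod 137)
87^8 = (87^4)^2 ≡ 60^2 = 3600 ≡ 38 (mod 137)
87^9 = 87^8 · 87^1 ≡ 38 · 87 ≡ 18 (mod 137).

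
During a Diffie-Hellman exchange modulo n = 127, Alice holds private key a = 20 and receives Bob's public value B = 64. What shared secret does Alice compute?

Shared key K = 64^20 mod 127.
64^1 ≡ 64 (mod 127)
64^2 = (64^1)^2 ≡ 64^2 = 4096 ≡ 32 (mod 127)
64^4 = (64^2)^2 ≡ 32^2 = 1024 ≡ 8 (mod 127)
64^8 = (64^4)^2 ≡ 8^2 = 64 ≡ 64 (mod 127)
64^16 = (64^8)^2 ≡ 64^2 = 4096 ≡ 32 (mod 127)
64^20 = 64^16 · 64^4 ≡ 32 · 8 ≡ 2 (mod 127).

2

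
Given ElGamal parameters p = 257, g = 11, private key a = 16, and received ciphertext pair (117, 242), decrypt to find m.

Shared mask s = c₁^a mod p = 117^16 mod 257.
117^1 ≡ 117 (mod 257)
117^2 = (117^1)^2 ≡ 117^2 = 13689 ≡ 68 (mod 257)
117^4 = (117^2)^2 ≡ 68^2 = 4624 ≡ 255 (mod 257)
117^8 = (117^4)^2 ≡ 255^2 = 65025 ≡ 4 (mod 257)
117^16 = (117^8)^2 ≡ 4^2 = 16 ≡ 16 (mod 257)
So s = 16; s⁻¹ ≡ 241 (mod 257).
m = c₂ · s⁻¹ mod 257 = 242 · 241 mod 257 = 240.

240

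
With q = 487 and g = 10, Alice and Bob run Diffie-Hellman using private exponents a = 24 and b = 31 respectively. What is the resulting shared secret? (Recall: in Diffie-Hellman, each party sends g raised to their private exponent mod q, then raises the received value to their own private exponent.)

450

Bob sends B = g^b mod q = 10^31 mod 487.
10^1 ≡ 10 (mod 487)
10^2 = (10^1)^2 ≡ 10^2 = 100 ≡ 100 (mod 487)
10^4 = (10^2)^2 ≡ 100^2 = 10000 ≡ 260 (mod 487)
10^8 = (10^4)^2 ≡ 260^2 = 67600 ≡ 394 (mod 487)
10^16 = (10^8)^2 ≡ 394^2 = 155236 ≡ 370 (mod 487)
10^31 = 10^16 · 10^8 · 10^4 · 10^2 · 10^1 ≡ 370 · 394 · 260 · 100 · 10 ≡ 54 (mod 487).
So B = 54. Alice then computes K = B^a mod q = 54^24 mod 487.
54^1 ≡ 54 (mod 487)
54^2 = (54^1)^2 ≡ 54^2 = 2916 ≡ 481 (mod 487)
54^4 = (54^2)^2 ≡ 481^2 = 231361 ≡ 36 (mod 487)
54^8 = (54^4)^2 ≡ 36^2 = 1296 ≡ 322 (mod 487)
54^16 = (54^8)^2 ≡ 322^2 = 103684 ≡ 440 (mod 487)
54^24 = 54^16 · 54^8 ≡ 440 · 322 ≡ 450 (mod 487).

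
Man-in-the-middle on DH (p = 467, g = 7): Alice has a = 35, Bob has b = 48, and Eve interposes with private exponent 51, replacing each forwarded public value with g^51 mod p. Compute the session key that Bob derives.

Bob receives Eve's public value M = 7^51 mod 467 instead of the honest one.
7^1 ≡ 7 (mod 467)
7^2 = (7^1)^2 ≡ 7^2 = 49 ≡ 49 (mod 467)
7^4 = (7^2)^2 ≡ 49^2 = 2401 ≡ 66 (mod 467)
7^8 = (7^4)^2 ≡ 66^2 = 4356 ≡ 153 (mod 467)
7^16 = (7^8)^2 ≡ 153^2 = 23409 ≡ 59 (mod 467)
7^32 = (7^16)^2 ≡ 59^2 = 3481 ≡ 212 (mod 467)
7^51 = 7^32 · 7^16 · 7^2 · 7^1 ≡ 212 · 59 · 49 · 7 ≡ 382 (mod 467).
So M = 382. Bob computes K = M^48 mod 467.
382^1 ≡ 382 (mod 467)
382^2 = (382^1)^2 ≡ 382^2 = 145924 ≡ 220 (mod 467)
382^4 = (382^2)^2 ≡ 220^2 = 48400 ≡ 299 (mod 467)
382^8 = (382^4)^2 ≡ 299^2 = 89401 ≡ 204 (mod 467)
382^16 = (382^8)^2 ≡ 204^2 = 41616 ≡ 53 (mod 467)
382^32 = (382^16)^2 ≡ 53^2 = 2809 ≡ 7 (mod 467)
382^48 = 382^32 · 382^16 ≡ 7 · 53 ≡ 371 (mod 467).

371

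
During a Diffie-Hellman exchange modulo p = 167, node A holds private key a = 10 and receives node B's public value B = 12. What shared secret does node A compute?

4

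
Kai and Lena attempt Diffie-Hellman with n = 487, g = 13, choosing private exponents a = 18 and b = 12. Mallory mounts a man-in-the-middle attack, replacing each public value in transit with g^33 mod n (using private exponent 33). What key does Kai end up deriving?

392

Kai receives Mallory's public value M = 13^33 mod 487 instead of the honest one.
13^1 ≡ 13 (mod 487)
13^2 = (13^1)^2 ≡ 13^2 = 169 ≡ 169 (mod 487)
13^4 = (13^2)^2 ≡ 169^2 = 28561 ≡ 315 (mod 487)
13^8 = (13^4)^2 ≡ 315^2 = 99225 ≡ 364 (mod 487)
13^16 = (13^8)^2 ≡ 364^2 = 132496 ≡ 32 (mod 487)
13^32 = (13^16)^2 ≡ 32^2 = 1024 ≡ 50 (mod 487)
13^33 = 13^32 · 13^1 ≡ 50 · 13 ≡ 163 (mod 487).
So M = 163. Kai computes K = M^18 mod 487.
163^1 ≡ 163 (mod 487)
163^2 = (163^1)^2 ≡ 163^2 = 26569 ≡ 271 (mod 487)
163^4 = (163^2)^2 ≡ 271^2 = 73441 ≡ 391 (mod 487)
163^8 = (163^4)^2 ≡ 391^2 = 152881 ≡ 450 (mod 487)
163^16 = (163^8)^2 ≡ 450^2 = 202500 ≡ 395 (mod 487)
163^18 = 163^16 · 163^2 ≡ 395 · 271 ≡ 392 (mod 487).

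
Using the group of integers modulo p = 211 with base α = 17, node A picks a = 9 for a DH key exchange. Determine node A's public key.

Public value = 17^9 mod 211.
17^1 ≡ 17 (mod 211)
17^2 = (17^1)^2 ≡ 17^2 = 289 ≡ 78 (mod 211)
17^4 = (17^2)^2 ≡ 78^2 = 6084 ≡ 176 (mod 211)
17^8 = (17^4)^2 ≡ 176^2 = 30976 ≡ 170 (mod 211)
17^9 = 17^8 · 17^1 ≡ 170 · 17 ≡ 147 (mod 211).

147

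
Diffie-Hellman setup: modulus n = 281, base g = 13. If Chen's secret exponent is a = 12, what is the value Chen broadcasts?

Public value = 13^12 (mod 281).
13^1 ≡ 13 (mod 281)
13^2 = (13^1)^2 ≡ 13^2 = 169 ≡ 169 (mod 281)
13^4 = (13^2)^2 ≡ 169^2 = 28561 ≡ 180 (mod 281)
13^8 = (13^4)^2 ≡ 180^2 = 32400 ≡ 85 (mod 281)
13^12 = 13^8 · 13^4 ≡ 85 · 180 ≡ 126 (mod 281).

126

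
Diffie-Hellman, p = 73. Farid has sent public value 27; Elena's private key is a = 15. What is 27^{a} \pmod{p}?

Shared key K = 27^15 mod 73.
27^1 ≡ 27 (mod 73)
27^2 = (27^1)^2 ≡ 27^2 = 729 ≡ 72 (mod 73)
27^4 = (27^2)^2 ≡ 72^2 = 5184 ≡ 1 (mod 73)
27^8 = (27^4)^2 ≡ 1^2 = 1 ≡ 1 (mod 73)
27^15 = 27^8 · 27^4 · 27^2 · 27^1 ≡ 1 · 1 · 72 · 27 ≡ 46 (mod 73).

46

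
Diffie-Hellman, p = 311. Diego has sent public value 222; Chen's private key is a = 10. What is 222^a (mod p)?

Shared key K = 222^10 mod 311.
222^1 ≡ 222 (mod 311)
222^2 = (222^1)^2 ≡ 222^2 = 49284 ≡ 146 (mod 311)
222^4 = (222^2)^2 ≡ 146^2 = 21316 ≡ 168 (mod 311)
222^8 = (222^4)^2 ≡ 168^2 = 28224 ≡ 234 (mod 311)
222^10 = 222^8 · 222^2 ≡ 234 · 146 ≡ 265 (mod 311).

265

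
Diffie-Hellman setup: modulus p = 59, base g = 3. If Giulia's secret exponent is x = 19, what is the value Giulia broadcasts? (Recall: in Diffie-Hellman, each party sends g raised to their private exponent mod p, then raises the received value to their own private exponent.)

53

Public value = 3^19 mod 59.
3^1 ≡ 3 (mod 59)
3^2 = (3^1)^2 ≡ 3^2 = 9 ≡ 9 (mod 59)
3^4 = (3^2)^2 ≡ 9^2 = 81 ≡ 22 (mod 59)
3^8 = (3^4)^2 ≡ 22^2 = 484 ≡ 12 (mod 59)
3^16 = (3^8)^2 ≡ 12^2 = 144 ≡ 26 (mod 59)
3^19 = 3^16 · 3^2 · 3^1 ≡ 26 · 9 · 3 ≡ 53 (mod 59).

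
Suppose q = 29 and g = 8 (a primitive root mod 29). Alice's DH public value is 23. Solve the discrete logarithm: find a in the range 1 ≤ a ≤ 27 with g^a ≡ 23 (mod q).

Try successive powers of 8 modulo 29:
8^1 ≡ 8
8^2 ≡ 6
8^3 ≡ 19
8^4 ≡ 7
8^5 ≡ 27
8^6 ≡ 13
8^7 ≡ 17
8^8 ≡ 20
8^9 ≡ 15
8^10 ≡ 4
8^11 ≡ 3
8^12 ≡ 24
8^13 ≡ 18
8^14 ≡ 28
8^15 ≡ 21
8^16 ≡ 23
Found: a = 16.

16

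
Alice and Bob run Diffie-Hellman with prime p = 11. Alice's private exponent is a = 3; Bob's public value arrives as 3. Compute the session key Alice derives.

5

Shared key K = 3^3 mod 11.
3^1 ≡ 3 (mod 11)
3^2 = (3^1)^2 ≡ 3^2 = 9 ≡ 9 (mod 11)
3^3 = 3^2 · 3^1 ≡ 9 · 3 ≡ 5 (mod 11).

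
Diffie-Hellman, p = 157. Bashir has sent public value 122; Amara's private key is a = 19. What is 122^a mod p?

3

Shared key K = 122^19 mod 157.
122^1 ≡ 122 (mod 157)
122^2 = (122^1)^2 ≡ 122^2 = 14884 ≡ 126 (mod 157)
122^4 = (122^2)^2 ≡ 126^2 = 15876 ≡ 19 (mod 157)
122^8 = (122^4)^2 ≡ 19^2 = 361 ≡ 47 (mod 157)
122^16 = (122^8)^2 ≡ 47^2 = 2209 ≡ 11 (mod 157)
122^19 = 122^16 · 122^2 · 122^1 ≡ 11 · 126 · 122 ≡ 3 (mod 157).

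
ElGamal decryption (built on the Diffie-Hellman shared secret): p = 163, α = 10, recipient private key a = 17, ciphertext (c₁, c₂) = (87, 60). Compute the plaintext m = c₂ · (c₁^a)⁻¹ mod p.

49

Shared mask s = c₁^a mod p = 87^17 mod 163.
87^1 ≡ 87 (mod 163)
87^2 = (87^1)^2 ≡ 87^2 = 7569 ≡ 71 (mod 163)
87^4 = (87^2)^2 ≡ 71^2 = 5041 ≡ 151 (mod 163)
87^8 = (87^4)^2 ≡ 151^2 = 22801 ≡ 144 (mod 163)
87^16 = (87^8)^2 ≡ 144^2 = 20736 ≡ 35 (mod 163)
87^17 = 87^16 · 87^1 ≡ 35 · 87 ≡ 111 (mod 163).
So s = 111; s⁻¹ ≡ 47 (mod 163).
m = c₂ · s⁻¹ mod 163 = 60 · 47 mod 163 = 49.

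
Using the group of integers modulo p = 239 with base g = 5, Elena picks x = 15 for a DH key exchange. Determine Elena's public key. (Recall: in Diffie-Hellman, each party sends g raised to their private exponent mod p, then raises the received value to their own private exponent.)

96

Public value = 5^15 mod 239.
5^1 ≡ 5 (mod 239)
5^2 = (5^1)^2 ≡ 5^2 = 25 ≡ 25 (mod 239)
5^4 = (5^2)^2 ≡ 25^2 = 625 ≡ 147 (mod 239)
5^8 = (5^4)^2 ≡ 147^2 = 21609 ≡ 99 (mod 239)
5^15 = 5^8 · 5^4 · 5^2 · 5^1 ≡ 99 · 147 · 25 · 5 ≡ 96 (mod 239).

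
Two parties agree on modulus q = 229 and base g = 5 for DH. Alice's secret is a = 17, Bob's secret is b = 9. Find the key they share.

212

Alice sends A = g^a mod q = 5^17 mod 229.
5^1 ≡ 5 (mod 229)
5^2 = (5^1)^2 ≡ 5^2 = 25 ≡ 25 (mod 229)
5^4 = (5^2)^2 ≡ 25^2 = 625 ≡ 167 (mod 229)
5^8 = (5^4)^2 ≡ 167^2 = 27889 ≡ 180 (mod 229)
5^16 = (5^8)^2 ≡ 180^2 = 32400 ≡ 111 (mod 229)
5^17 = 5^16 · 5^1 ≡ 111 · 5 ≡ 97 (mod 229).
So A = 97. Bob then computes K = A^b mod q = 97^9 mod 229.
97^1 ≡ 97 (mod 229)
97^2 = (97^1)^2 ≡ 97^2 = 9409 ≡ 20 (mod 229)
97^4 = (97^2)^2 ≡ 20^2 = 400 ≡ 171 (mod 229)
97^8 = (97^4)^2 ≡ 171^2 = 29241 ≡ 158 (mod 229)
97^9 = 97^8 · 97^1 ≡ 158 · 97 ≡ 212 (mod 229).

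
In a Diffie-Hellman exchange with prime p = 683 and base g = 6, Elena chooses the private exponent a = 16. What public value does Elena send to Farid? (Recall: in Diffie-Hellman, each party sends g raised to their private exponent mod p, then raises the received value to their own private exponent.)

Public value = 6^16 mod 683.
6^1 ≡ 6 (mod 683)
6^2 = (6^1)^2 ≡ 6^2 = 36 ≡ 36 (mod 683)
6^4 = (6^2)^2 ≡ 36^2 = 1296 ≡ 613 (mod 683)
6^8 = (6^4)^2 ≡ 613^2 = 375769 ≡ 119 (mod 683)
6^16 = (6^8)^2 ≡ 119^2 = 14161 ≡ 501 (mod 683)

501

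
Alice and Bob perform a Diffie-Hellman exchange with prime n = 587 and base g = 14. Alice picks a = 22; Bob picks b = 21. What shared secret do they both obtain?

Bob sends B = g^b mod n = 14^21 mod 587.
14^1 ≡ 14 (mod 587)
14^2 = (14^1)^2 ≡ 14^2 = 196 ≡ 196 (mod 587)
14^4 = (14^2)^2 ≡ 196^2 = 38416 ≡ 261 (mod 587)
14^8 = (14^4)^2 ≡ 261^2 = 68121 ≡ 29 (mod 587)
14^16 = (14^8)^2 ≡ 29^2 = 841 ≡ 254 (mod 587)
14^21 = 14^16 · 14^4 · 14^1 ≡ 254 · 261 · 14 ≡ 69 (mod 587).
So B = 69. Alice then computes K = B^a mod n = 69^22 mod 587.
69^1 ≡ 69 (mod 587)
69^2 = (69^1)^2 ≡ 69^2 = 4761 ≡ 65 (mod 587)
69^4 = (69^2)^2 ≡ 65^2 = 4225 ≡ 116 (mod 587)
69^8 = (69^4)^2 ≡ 116^2 = 13456 ≡ 542 (mod 587)
69^16 = (69^8)^2 ≡ 542^2 = 293764 ≡ 264 (mod 587)
69^22 = 69^16 · 69^4 · 69^2 ≡ 264 · 116 · 65 ≡ 43 (mod 587).

43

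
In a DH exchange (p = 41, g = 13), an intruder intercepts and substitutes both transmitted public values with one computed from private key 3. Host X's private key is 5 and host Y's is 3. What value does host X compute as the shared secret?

14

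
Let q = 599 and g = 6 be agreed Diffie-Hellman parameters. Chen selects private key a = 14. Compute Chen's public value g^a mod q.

Public value = 6^14 mod 599.
6^1 ≡ 6 (mod 599)
6^2 = (6^1)^2 ≡ 6^2 = 36 ≡ 36 (mod 599)
6^4 = (6^2)^2 ≡ 36^2 = 1296 ≡ 98 (mod 599)
6^8 = (6^4)^2 ≡ 98^2 = 9604 ≡ 20 (mod 599)
6^14 = 6^8 · 6^4 · 6^2 ≡ 20 · 98 · 36 ≡ 477 (mod 599).

477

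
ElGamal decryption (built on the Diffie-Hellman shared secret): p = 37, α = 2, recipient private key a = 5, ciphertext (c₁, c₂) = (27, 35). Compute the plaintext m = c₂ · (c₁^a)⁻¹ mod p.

20

Shared mask s = c₁^a mod p = 27^5 mod 37.
27^1 ≡ 27 (mod 37)
27^2 = (27^1)^2 ≡ 27^2 = 729 ≡ 26 (mod 37)
27^4 = (27^2)^2 ≡ 26^2 = 676 ≡ 10 (mod 37)
27^5 = 27^4 · 27^1 ≡ 10 · 27 ≡ 11 (mod 37).
So s = 11; s⁻¹ ≡ 27 (mod 37).
m = c₂ · s⁻¹ mod 37 = 35 · 27 mod 37 = 20.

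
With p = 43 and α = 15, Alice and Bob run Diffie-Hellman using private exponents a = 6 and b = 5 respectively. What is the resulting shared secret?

16

Bob sends B = α^b mod p = 15^5 mod 43.
15^1 ≡ 15 (mod 43)
15^2 = (15^1)^2 ≡ 15^2 = 225 ≡ 10 (mod 43)
15^4 = (15^2)^2 ≡ 10^2 = 100 ≡ 14 (mod 43)
15^5 = 15^4 · 15^1 ≡ 14 · 15 ≡ 38 (mod 43).
So B = 38. Alice then computes K = B^a mod p = 38^6 mod 43.
38^1 ≡ 38 (mod 43)
38^2 = (38^1)^2 ≡ 38^2 = 1444 ≡ 25 (mod 43)
38^4 = (38^2)^2 ≡ 25^2 = 625 ≡ 23 (mod 43)
38^6 = 38^4 · 38^2 ≡ 23 · 25 ≡ 16 (mod 43).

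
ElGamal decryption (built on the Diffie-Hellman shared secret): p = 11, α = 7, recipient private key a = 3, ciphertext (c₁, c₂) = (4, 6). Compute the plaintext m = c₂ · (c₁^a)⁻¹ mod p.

Shared mask s = c₁^a mod p = 4^3 mod 11.
4^1 ≡ 4 (mod 11)
4^2 = (4^1)^2 ≡ 4^2 = 16 ≡ 5 (mod 11)
4^3 = 4^2 · 4^1 ≡ 5 · 4 ≡ 9 (mod 11).
So s = 9; s⁻¹ ≡ 5 (mod 11).
m = c₂ · s⁻¹ mod 11 = 6 · 5 mod 11 = 8.

8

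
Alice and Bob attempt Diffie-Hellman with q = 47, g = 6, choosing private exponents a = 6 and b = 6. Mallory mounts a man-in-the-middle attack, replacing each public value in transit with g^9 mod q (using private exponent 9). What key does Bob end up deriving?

24

Bob receives Mallory's public value M = 6^9 mod 47 instead of the honest one.
6^1 ≡ 6 (mod 47)
6^2 = (6^1)^2 ≡ 6^2 = 36 ≡ 36 (mod 47)
6^4 = (6^2)^2 ≡ 36^2 = 1296 ≡ 27 (mod 47)
6^8 = (6^4)^2 ≡ 27^2 = 729 ≡ 24 (mod 47)
6^9 = 6^8 · 6^1 ≡ 24 · 6 ≡ 3 (mod 47).
So M = 3. Bob computes K = M^6 mod 47.
3^1 ≡ 3 (mod 47)
3^2 = (3^1)^2 ≡ 3^2 = 9 ≡ 9 (mod 47)
3^4 = (3^2)^2 ≡ 9^2 = 81 ≡ 34 (mod 47)
3^6 = 3^4 · 3^2 ≡ 34 · 9 ≡ 24 (mod 47).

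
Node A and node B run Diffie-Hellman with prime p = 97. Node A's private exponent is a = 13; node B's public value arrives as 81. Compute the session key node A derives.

Shared key K = 81^13 mod 97.
81^1 ≡ 81 (mod 97)
81^2 = (81^1)^2 ≡ 81^2 = 6561 ≡ 62 (mod 97)
81^4 = (81^2)^2 ≡ 62^2 = 3844 ≡ 61 (mod 97)
81^8 = (81^4)^2 ≡ 61^2 = 3721 ≡ 35 (mod 97)
81^13 = 81^8 · 81^4 · 81^1 ≡ 35 · 61 · 81 ≡ 81 (mod 97).

81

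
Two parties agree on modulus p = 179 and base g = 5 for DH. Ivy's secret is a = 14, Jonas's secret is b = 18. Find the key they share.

138

Jonas sends B = g^b mod p = 5^18 mod 179.
5^1 ≡ 5 (mod 179)
5^2 = (5^1)^2 ≡ 5^2 = 25 ≡ 25 (mod 179)
5^4 = (5^2)^2 ≡ 25^2 = 625 ≡ 88 (mod 179)
5^8 = (5^4)^2 ≡ 88^2 = 7744 ≡ 47 (mod 179)
5^16 = (5^8)^2 ≡ 47^2 = 2209 ≡ 61 (mod 179)
5^18 = 5^16 · 5^2 ≡ 61 · 25 ≡ 93 (mod 179).
So B = 93. Ivy then computes K = B^a mod p = 93^14 mod 179.
93^1 ≡ 93 (mod 179)
93^2 = (93^1)^2 ≡ 93^2 = 8649 ≡ 57 (mod 179)
93^4 = (93^2)^2 ≡ 57^2 = 3249 ≡ 27 (mod 179)
93^8 = (93^4)^2 ≡ 27^2 = 729 ≡ 13 (mod 179)
93^14 = 93^8 · 93^4 · 93^2 ≡ 13 · 27 · 57 ≡ 138 (mod 179).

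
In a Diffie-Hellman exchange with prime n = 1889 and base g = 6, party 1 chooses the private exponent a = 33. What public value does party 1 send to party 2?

960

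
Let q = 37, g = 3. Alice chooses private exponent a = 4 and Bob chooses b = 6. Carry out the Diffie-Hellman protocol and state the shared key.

Alice sends A = g^a mod q = 3^4 mod 37.
3^1 ≡ 3 (mod 37)
3^2 = (3^1)^2 ≡ 3^2 = 9 ≡ 9 (mod 37)
3^4 = (3^2)^2 ≡ 9^2 = 81 ≡ 7 (mod 37)
So A = 7. Bob then computes K = A^b mod q = 7^6 mod 37.
7^1 ≡ 7 (mod 37)
7^2 = (7^1)^2 ≡ 7^2 = 49 ≡ 12 (mod 37)
7^4 = (7^2)^2 ≡ 12^2 = 144 ≡ 33 (mod 37)
7^6 = 7^4 · 7^2 ≡ 33 · 12 ≡ 26 (mod 37).

26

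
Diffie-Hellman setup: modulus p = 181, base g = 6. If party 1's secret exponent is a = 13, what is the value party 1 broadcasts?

Public value = 6^13 mod 181.
6^1 ≡ 6 (mod 181)
6^2 = (6^1)^2 ≡ 6^2 = 36 ≡ 36 (mod 181)
6^4 = (6^2)^2 ≡ 36^2 = 1296 ≡ 29 (mod 181)
6^8 = (6^4)^2 ≡ 29^2 = 841 ≡ 117 (mod 181)
6^13 = 6^8 · 6^4 · 6^1 ≡ 117 · 29 · 6 ≡ 86 (mod 181).

86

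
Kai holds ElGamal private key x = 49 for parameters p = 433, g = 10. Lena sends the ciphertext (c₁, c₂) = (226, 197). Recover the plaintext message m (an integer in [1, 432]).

Shared mask s = c₁^x mod p = 226^49 mod 433.
226^1 ≡ 226 (mod 433)
226^2 = (226^1)^2 ≡ 226^2 = 51076 ≡ 415 (mod 433)
226^4 = (226^2)^2 ≡ 415^2 = 172225 ≡ 324 (mod 433)
226^8 = (226^4)^2 ≡ 324^2 = 104976 ≡ 190 (mod 433)
226^16 = (226^8)^2 ≡ 190^2 = 36100 ≡ 161 (mod 433)
226^32 = (226^16)^2 ≡ 161^2 = 25921 ≡ 374 (mod 433)
226^49 = 226^32 · 226^16 · 226^1 ≡ 374 · 161 · 226 ≡ 40 (mod 433).
So s = 40; s⁻¹ ≡ 249 (mod 433).
m = c₂ · s⁻¹ mod 433 = 197 · 249 mod 433 = 124.

124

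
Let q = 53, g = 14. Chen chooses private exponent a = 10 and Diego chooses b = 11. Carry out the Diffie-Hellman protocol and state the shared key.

38

Chen sends A = g^a mod q = 14^10 mod 53.
14^1 ≡ 14 (mod 53)
14^2 = (14^1)^2 ≡ 14^2 = 196 ≡ 37 (mod 53)
14^4 = (14^2)^2 ≡ 37^2 = 1369 ≡ 44 (mod 53)
14^8 = (14^4)^2 ≡ 44^2 = 1936 ≡ 28 (mod 53)
14^10 = 14^8 · 14^2 ≡ 28 · 37 ≡ 29 (mod 53).
So A = 29. Diego then computes K = A^b mod q = 29^11 mod 53.
29^1 ≡ 29 (mod 53)
29^2 = (29^1)^2 ≡ 29^2 = 841 ≡ 46 (mod 53)
29^4 = (29^2)^2 ≡ 46^2 = 2116 ≡ 49 (mod 53)
29^8 = (29^4)^2 ≡ 49^2 = 2401 ≡ 16 (mod 53)
29^11 = 29^8 · 29^2 · 29^1 ≡ 16 · 46 · 29 ≡ 38 (mod 53).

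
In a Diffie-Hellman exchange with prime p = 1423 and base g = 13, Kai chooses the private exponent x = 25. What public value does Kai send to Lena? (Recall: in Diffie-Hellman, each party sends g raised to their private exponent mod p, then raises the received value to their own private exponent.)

Public value = 13^25 mod 1423.
13^1 ≡ 13 (mod 1423)
13^2 = (13^1)^2 ≡ 13^2 = 169 ≡ 169 (mod 1423)
13^4 = (13^2)^2 ≡ 169^2 = 28561 ≡ 101 (mod 1423)
13^8 = (13^4)^2 ≡ 101^2 = 10201 ≡ 240 (mod 1423)
13^16 = (13^8)^2 ≡ 240^2 = 57600 ≡ 680 (mod 1423)
13^25 = 13^16 · 13^8 · 13^1 ≡ 680 · 240 · 13 ≡ 1330 (mod 1423).

1330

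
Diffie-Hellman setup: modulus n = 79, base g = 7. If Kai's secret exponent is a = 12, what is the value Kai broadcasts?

8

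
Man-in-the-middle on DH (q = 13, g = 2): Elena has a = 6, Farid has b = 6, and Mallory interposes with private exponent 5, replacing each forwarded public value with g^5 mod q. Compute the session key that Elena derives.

12

Elena receives Mallory's public value M = 2^5 mod 13 instead of the honest one.
2^1 ≡ 2 (mod 13)
2^2 = (2^1)^2 ≡ 2^2 = 4 ≡ 4 (mod 13)
2^4 = (2^2)^2 ≡ 4^2 = 16 ≡ 3 (mod 13)
2^5 = 2^4 · 2^1 ≡ 3 · 2 ≡ 6 (mod 13).
So M = 6. Elena computes K = M^6 mod 13.
6^1 ≡ 6 (mod 13)
6^2 = (6^1)^2 ≡ 6^2 = 36 ≡ 10 (mod 13)
6^4 = (6^2)^2 ≡ 10^2 = 100 ≡ 9 (mod 13)
6^6 = 6^4 · 6^2 ≡ 9 · 10 ≡ 12 (mod 13).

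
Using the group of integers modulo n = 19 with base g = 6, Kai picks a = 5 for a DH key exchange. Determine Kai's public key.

Public value = 6^5 mod 19.
6^1 ≡ 6 (mod 19)
6^2 = (6^1)^2 ≡ 6^2 = 36 ≡ 17 (mod 19)
6^4 = (6^2)^2 ≡ 17^2 = 289 ≡ 4 (mod 19)
6^5 = 6^4 · 6^1 ≡ 4 · 6 ≡ 5 (mod 19).

5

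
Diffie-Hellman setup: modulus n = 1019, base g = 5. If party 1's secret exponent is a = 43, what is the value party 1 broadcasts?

978

Public value = 5^43 (mod 1019).
5^1 ≡ 5 (mod 1019)
5^2 = (5^1)^2 ≡ 5^2 = 25 ≡ 25 (mod 1019)
5^4 = (5^2)^2 ≡ 25^2 = 625 ≡ 625 (mod 1019)
5^8 = (5^4)^2 ≡ 625^2 = 390625 ≡ 348 (mod 1019)
5^16 = (5^8)^2 ≡ 348^2 = 121104 ≡ 862 (mod 1019)
5^32 = (5^16)^2 ≡ 862^2 = 743044 ≡ 193 (mod 1019)
5^43 = 5^32 · 5^8 · 5^2 · 5^1 ≡ 193 · 348 · 25 · 5 ≡ 978 (mod 1019).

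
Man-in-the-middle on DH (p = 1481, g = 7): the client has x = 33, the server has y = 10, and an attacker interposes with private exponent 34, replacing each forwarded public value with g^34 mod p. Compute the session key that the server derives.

1295

The server receives an attacker's public value M = 7^34 mod 1481 instead of the honest one.
7^1 ≡ 7 (mod 1481)
7^2 = (7^1)^2 ≡ 7^2 = 49 ≡ 49 (mod 1481)
7^4 = (7^2)^2 ≡ 49^2 = 2401 ≡ 920 (mod 1481)
7^8 = (7^4)^2 ≡ 920^2 = 846400 ≡ 749 (mod 1481)
7^16 = (7^8)^2 ≡ 749^2 = 561001 ≡ 1183 (mod 1481)
7^32 = (7^16)^2 ≡ 1183^2 = 1399489 ≡ 1425 (mod 1481)
7^34 = 7^32 · 7^2 ≡ 1425 · 49 ≡ 218 (mod 1481).
So M = 218. The server computes K = M^10 mod 1481.
218^1 ≡ 218 (mod 1481)
218^2 = (218^1)^2 ≡ 218^2 = 47524 ≡ 132 (mod 1481)
218^4 = (218^2)^2 ≡ 132^2 = 17424 ≡ 1133 (mod 1481)
218^8 = (218^4)^2 ≡ 1133^2 = 1283689 ≡ 1143 (mod 1481)
218^10 = 218^8 · 218^2 ≡ 1143 · 132 ≡ 1295 (mod 1481).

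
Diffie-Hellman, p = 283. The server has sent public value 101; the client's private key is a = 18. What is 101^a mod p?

Shared key K = 101^18 mod 283.
101^1 ≡ 101 (mod 283)
101^2 = (101^1)^2 ≡ 101^2 = 10201 ≡ 13 (mod 283)
101^4 = (101^2)^2 ≡ 13^2 = 169 ≡ 169 (mod 283)
101^8 = (101^4)^2 ≡ 169^2 = 28561 ≡ 261 (mod 283)
101^16 = (101^8)^2 ≡ 261^2 = 68121 ≡ 201 (mod 283)
101^18 = 101^16 · 101^2 ≡ 201 · 13 ≡ 66 (mod 283).

66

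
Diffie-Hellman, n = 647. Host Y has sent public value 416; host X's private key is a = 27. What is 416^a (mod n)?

502

Shared key K = 416^27 mod 647.
416^1 ≡ 416 (mod 647)
416^2 = (416^1)^2 ≡ 416^2 = 173056 ≡ 307 (mod 647)
416^4 = (416^2)^2 ≡ 307^2 = 94249 ≡ 434 (mod 647)
416^8 = (416^4)^2 ≡ 434^2 = 188356 ≡ 79 (mod 647)
416^16 = (416^8)^2 ≡ 79^2 = 6241 ≡ 418 (mod 647)
416^27 = 416^16 · 416^8 · 416^2 · 416^1 ≡ 418 · 79 · 307 · 416 ≡ 502 (mod 647).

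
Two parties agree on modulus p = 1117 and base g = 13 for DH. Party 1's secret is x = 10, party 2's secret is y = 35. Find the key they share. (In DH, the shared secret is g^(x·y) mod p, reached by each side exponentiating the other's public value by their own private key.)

729

Party 1 sends A = g^x mod p = 13^10 mod 1117.
13^1 ≡ 13 (mod 1117)
13^2 = (13^1)^2 ≡ 13^2 = 169 ≡ 169 (mod 1117)
13^4 = (13^2)^2 ≡ 169^2 = 28561 ≡ 636 (mod 1117)
13^8 = (13^4)^2 ≡ 636^2 = 404496 ≡ 142 (mod 1117)
13^10 = 13^8 · 13^2 ≡ 142 · 169 ≡ 541 (mod 1117).
So A = 541. Party 2 then computes K = A^y mod p = 541^35 mod 1117.
541^1 ≡ 541 (mod 1117)
541^2 = (541^1)^2 ≡ 541^2 = 292681 ≡ 27 (mod 1117)
541^4 = (541^2)^2 ≡ 27^2 = 729 ≡ 729 (mod 1117)
541^8 = (541^4)^2 ≡ 729^2 = 531441 ≡ 866 (mod 1117)
541^16 = (541^8)^2 ≡ 866^2 = 749956 ≡ 449 (mod 1117)
541^32 = (541^16)^2 ≡ 449^2 = 201601 ≡ 541 (mod 1117)
541^35 = 541^32 · 541^2 · 541^1 ≡ 541 · 27 · 541 ≡ 729 (mod 1117).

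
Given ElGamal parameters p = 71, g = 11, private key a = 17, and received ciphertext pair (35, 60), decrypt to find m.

66

Shared mask s = c₁^a mod p = 35^17 mod 71.
35^1 ≡ 35 (mod 71)
35^2 = (35^1)^2 ≡ 35^2 = 1225 ≡ 18 (mod 71)
35^4 = (35^2)^2 ≡ 18^2 = 324 ≡ 40 (mod 71)
35^8 = (35^4)^2 ≡ 40^2 = 1600 ≡ 38 (mod 71)
35^16 = (35^8)^2 ≡ 38^2 = 1444 ≡ 24 (mod 71)
35^17 = 35^16 · 35^1 ≡ 24 · 35 ≡ 59 (mod 71).
So s = 59; s⁻¹ ≡ 65 (mod 71).
m = c₂ · s⁻¹ mod 71 = 60 · 65 mod 71 = 66.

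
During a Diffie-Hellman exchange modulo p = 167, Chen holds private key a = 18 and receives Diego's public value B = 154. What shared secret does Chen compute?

11

Shared key K = 154^18 mod 167.
154^1 ≡ 154 (mod 167)
154^2 = (154^1)^2 ≡ 154^2 = 23716 ≡ 2 (mod 167)
154^4 = (154^2)^2 ≡ 2^2 = 4 ≡ 4 (mod 167)
154^8 = (154^4)^2 ≡ 4^2 = 16 ≡ 16 (mod 167)
154^16 = (154^8)^2 ≡ 16^2 = 256 ≡ 89 (mod 167)
154^18 = 154^16 · 154^2 ≡ 89 · 2 ≡ 11 (mod 167).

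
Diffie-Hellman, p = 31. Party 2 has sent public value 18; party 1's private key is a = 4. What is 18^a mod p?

10

Shared key K = 18^4 mod 31.
18^1 ≡ 18 (mod 31)
18^2 = (18^1)^2 ≡ 18^2 = 324 ≡ 14 (mod 31)
18^4 = (18^2)^2 ≡ 14^2 = 196 ≡ 10 (mod 31)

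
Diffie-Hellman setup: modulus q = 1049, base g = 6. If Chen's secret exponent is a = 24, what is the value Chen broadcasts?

Public value = 6^24 mod 1049.
6^1 ≡ 6 (mod 1049)
6^2 = (6^1)^2 ≡ 6^2 = 36 ≡ 36 (mod 1049)
6^4 = (6^2)^2 ≡ 36^2 = 1296 ≡ 247 (mod 1049)
6^8 = (6^4)^2 ≡ 247^2 = 61009 ≡ 167 (mod 1049)
6^16 = (6^8)^2 ≡ 167^2 = 27889 ≡ 615 (mod 1049)
6^24 = 6^16 · 6^8 ≡ 615 · 167 ≡ 952 (mod 1049).

952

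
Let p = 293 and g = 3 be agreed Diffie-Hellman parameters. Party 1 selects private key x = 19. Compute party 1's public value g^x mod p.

Public value = 3^19 mod 293.
3^1 ≡ 3 (mod 293)
3^2 = (3^1)^2 ≡ 3^2 = 9 ≡ 9 (mod 293)
3^4 = (3^2)^2 ≡ 9^2 = 81 ≡ 81 (mod 293)
3^8 = (3^4)^2 ≡ 81^2 = 6561 ≡ 115 (mod 293)
3^16 = (3^8)^2 ≡ 115^2 = 13225 ≡ 40 (mod 293)
3^19 = 3^16 · 3^2 · 3^1 ≡ 40 · 9 · 3 ≡ 201 (mod 293).

201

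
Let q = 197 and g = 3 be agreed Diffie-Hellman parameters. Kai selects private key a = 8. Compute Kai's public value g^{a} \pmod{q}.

Public value = 3^{8} \pmod{197}.
3^1 ≡ 3 (mod 197)
3^2 = (3^1)^2 ≡ 3^2 = 9 ≡ 9 (mod 197)
3^4 = (3^2)^2 ≡ 9^2 = 81 ≡ 81 (mod 197)
3^8 = (3^4)^2 ≡ 81^2 = 6561 ≡ 60 (mod 197)

60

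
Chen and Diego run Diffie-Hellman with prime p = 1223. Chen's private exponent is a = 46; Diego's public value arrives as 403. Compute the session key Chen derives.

986

Shared key K = 403^46 mod 1223.
403^1 ≡ 403 (mod 1223)
403^2 = (403^1)^2 ≡ 403^2 = 162409 ≡ 973 (mod 1223)
403^4 = (403^2)^2 ≡ 973^2 = 946729 ≡ 127 (mod 1223)
403^8 = (403^4)^2 ≡ 127^2 = 16129 ≡ 230 (mod 1223)
403^16 = (403^8)^2 ≡ 230^2 = 52900 ≡ 311 (mod 1223)
403^32 = (403^16)^2 ≡ 311^2 = 96721 ≡ 104 (mod 1223)
403^46 = 403^32 · 403^8 · 403^4 · 403^2 ≡ 104 · 230 · 127 · 973 ≡ 986 (mod 1223).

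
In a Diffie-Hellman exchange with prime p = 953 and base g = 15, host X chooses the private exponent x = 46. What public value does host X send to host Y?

Public value = 15^46 mod 953.
15^1 ≡ 15 (mod 953)
15^2 = (15^1)^2 ≡ 15^2 = 225 ≡ 225 (mod 953)
15^4 = (15^2)^2 ≡ 225^2 = 50625 ≡ 116 (mod 953)
15^8 = (15^4)^2 ≡ 116^2 = 13456 ≡ 114 (mod 953)
15^16 = (15^8)^2 ≡ 114^2 = 12996 ≡ 607 (mod 953)
15^32 = (15^16)^2 ≡ 607^2 = 368449 ≡ 591 (mod 953)
15^46 = 15^32 · 15^8 · 15^4 · 15^2 ≡ 591 · 114 · 116 · 225 ≡ 95 (mod 953).

95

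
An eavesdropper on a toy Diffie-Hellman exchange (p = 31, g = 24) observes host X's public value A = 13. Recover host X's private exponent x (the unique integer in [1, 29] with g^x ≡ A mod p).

17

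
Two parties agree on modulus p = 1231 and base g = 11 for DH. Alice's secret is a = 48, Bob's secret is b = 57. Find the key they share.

501

Bob sends B = g^b mod p = 11^57 mod 1231.
11^1 ≡ 11 (mod 1231)
11^2 = (11^1)^2 ≡ 11^2 = 121 ≡ 121 (mod 1231)
11^4 = (11^2)^2 ≡ 121^2 = 14641 ≡ 1100 (mod 1231)
11^8 = (11^4)^2 ≡ 1100^2 = 1210000 ≡ 1158 (mod 1231)
11^16 = (11^8)^2 ≡ 1158^2 = 1340964 ≡ 405 (mod 1231)
11^32 = (11^16)^2 ≡ 405^2 = 164025 ≡ 302 (mod 1231)
11^57 = 11^32 · 11^16 · 11^8 · 11^1 ≡ 302 · 405 · 1158 · 11 ≡ 405 (mod 1231).
So B = 405. Alice then computes K = B^a mod p = 405^48 mod 1231.
405^1 ≡ 405 (mod 1231)
405^2 = (405^1)^2 ≡ 405^2 = 164025 ≡ 302 (mod 1231)
405^4 = (405^2)^2 ≡ 302^2 = 91204 ≡ 110 (mod 1231)
405^8 = (405^4)^2 ≡ 110^2 = 12100 ≡ 1021 (mod 1231)
405^16 = (405^8)^2 ≡ 1021^2 = 1042441 ≡ 1015 (mod 1231)
405^32 = (405^16)^2 ≡ 1015^2 = 1030225 ≡ 1109 (mod 1231)
405^48 = 405^32 · 405^16 ≡ 1109 · 1015 ≡ 501 (mod 1231).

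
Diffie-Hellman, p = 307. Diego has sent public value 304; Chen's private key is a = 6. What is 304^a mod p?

Shared key K = 304^6 mod 307.
304^1 ≡ 304 (mod 307)
304^2 = (304^1)^2 ≡ 304^2 = 92416 ≡ 9 (mod 307)
304^4 = (304^2)^2 ≡ 9^2 = 81 ≡ 81 (mod 307)
304^6 = 304^4 · 304^2 ≡ 81 · 9 ≡ 115 (mod 307).

115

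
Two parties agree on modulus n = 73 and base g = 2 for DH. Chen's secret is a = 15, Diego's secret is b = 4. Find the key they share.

64

Chen sends A = g^a mod n = 2^15 mod 73.
2^1 ≡ 2 (mod 73)
2^2 = (2^1)^2 ≡ 2^2 = 4 ≡ 4 (mod 73)
2^4 = (2^2)^2 ≡ 4^2 = 16 ≡ 16 (mod 73)
2^8 = (2^4)^2 ≡ 16^2 = 256 ≡ 37 (mod 73)
2^15 = 2^8 · 2^4 · 2^2 · 2^1 ≡ 37 · 16 · 4 · 2 ≡ 64 (mod 73).
So A = 64. Diego then computes K = A^b mod n = 64^4 mod 73.
64^1 ≡ 64 (mod 73)
64^2 = (64^1)^2 ≡ 64^2 = 4096 ≡ 8 (mod 73)
64^4 = (64^2)^2 ≡ 8^2 = 64 ≡ 64 (mod 73)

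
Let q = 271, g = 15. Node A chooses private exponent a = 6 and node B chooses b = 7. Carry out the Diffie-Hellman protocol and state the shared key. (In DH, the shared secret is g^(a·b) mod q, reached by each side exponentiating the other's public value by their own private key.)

247

Node A sends A = g^a mod q = 15^6 mod 271.
15^1 ≡ 15 (mod 271)
15^2 = (15^1)^2 ≡ 15^2 = 225 ≡ 225 (mod 271)
15^4 = (15^2)^2 ≡ 225^2 = 50625 ≡ 219 (mod 271)
15^6 = 15^4 · 15^2 ≡ 219 · 225 ≡ 224 (mod 271).
So A = 224. Node B then computes K = A^b mod q = 224^7 mod 271.
224^1 ≡ 224 (mod 271)
224^2 = (224^1)^2 ≡ 224^2 = 50176 ≡ 41 (mod 271)
224^4 = (224^2)^2 ≡ 41^2 = 1681 ≡ 55 (mod 271)
224^7 = 224^4 · 224^2 · 224^1 ≡ 55 · 41 · 224 ≡ 247 (mod 271).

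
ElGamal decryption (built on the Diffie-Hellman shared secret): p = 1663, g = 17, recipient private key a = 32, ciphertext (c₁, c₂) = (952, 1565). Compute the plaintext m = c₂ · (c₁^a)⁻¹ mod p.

Shared mask s = c₁^a mod p = 952^32 mod 1663.
952^1 ≡ 952 (mod 1663)
952^2 = (952^1)^2 ≡ 952^2 = 906304 ≡ 1632 (mod 1663)
952^4 = (952^2)^2 ≡ 1632^2 = 2663424 ≡ 961 (mod 1663)
952^8 = (952^4)^2 ≡ 961^2 = 923521 ≡ 556 (mod 1663)
952^16 = (952^8)^2 ≡ 556^2 = 309136 ≡ 1481 (mod 1663)
952^32 = (952^16)^2 ≡ 1481^2 = 2193361 ≡ 1527 (mod 1663)
So s = 1527; s⁻¹ ≡ 966 (mod 1663).
m = c₂ · s⁻¹ mod 1663 = 1565 · 966 mod 1663 = 123.

123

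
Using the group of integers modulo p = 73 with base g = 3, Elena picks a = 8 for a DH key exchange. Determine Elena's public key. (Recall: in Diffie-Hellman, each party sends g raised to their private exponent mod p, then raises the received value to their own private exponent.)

64

Public value = 3^8 (mod 73).
3^1 ≡ 3 (mod 73)
3^2 = (3^1)^2 ≡ 3^2 = 9 ≡ 9 (mod 73)
3^4 = (3^2)^2 ≡ 9^2 = 81 ≡ 8 (mod 73)
3^8 = (3^4)^2 ≡ 8^2 = 64 ≡ 64 (mod 73)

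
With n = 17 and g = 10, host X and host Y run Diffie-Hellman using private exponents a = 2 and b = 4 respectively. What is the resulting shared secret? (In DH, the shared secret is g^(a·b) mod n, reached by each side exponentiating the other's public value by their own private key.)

Host Y sends B = g^b mod n = 10^4 mod 17.
10^1 ≡ 10 (mod 17)
10^2 = (10^1)^2 ≡ 10^2 = 100 ≡ 15 (mod 17)
10^4 = (10^2)^2 ≡ 15^2 = 225 ≡ 4 (mod 17)
So B = 4. Host X then computes K = B^a mod n = 4^2 mod 17.
4^1 ≡ 4 (mod 17)
4^2 = (4^1)^2 ≡ 4^2 = 16 ≡ 16 (mod 17)

16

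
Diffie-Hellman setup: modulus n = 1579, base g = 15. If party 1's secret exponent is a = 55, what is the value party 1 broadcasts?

242

Public value = 15^55 mod 1579.
15^1 ≡ 15 (mod 1579)
15^2 = (15^1)^2 ≡ 15^2 = 225 ≡ 225 (mod 1579)
15^4 = (15^2)^2 ≡ 225^2 = 50625 ≡ 97 (mod 1579)
15^8 = (15^4)^2 ≡ 97^2 = 9409 ≡ 1514 (mod 1579)
15^16 = (15^8)^2 ≡ 1514^2 = 2292196 ≡ 1067 (mod 1579)
15^32 = (15^16)^2 ≡ 1067^2 = 1138489 ≡ 30 (mod 1579)
15^55 = 15^32 · 15^16 · 15^4 · 15^2 · 15^1 ≡ 30 · 1067 · 97 · 225 · 15 ≡ 242 (mod 1579).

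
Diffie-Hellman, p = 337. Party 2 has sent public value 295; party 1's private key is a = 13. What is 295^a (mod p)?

Shared key K = 295^13 mod 337.
295^1 ≡ 295 (mod 337)
295^2 = (295^1)^2 ≡ 295^2 = 87025 ≡ 79 (mod 337)
295^4 = (295^2)^2 ≡ 79^2 = 6241 ≡ 175 (mod 337)
295^8 = (295^4)^2 ≡ 175^2 = 30625 ≡ 295 (mod 337)
295^13 = 295^8 · 295^4 · 295^1 ≡ 295 · 175 · 295 ≡ 8 (mod 337).

8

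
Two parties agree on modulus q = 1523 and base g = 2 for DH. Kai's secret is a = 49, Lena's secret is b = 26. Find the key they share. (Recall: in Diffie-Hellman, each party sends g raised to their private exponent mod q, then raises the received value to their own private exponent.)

Lena sends B = g^b mod q = 2^26 mod 1523.
2^1 ≡ 2 (mod 1523)
2^2 = (2^1)^2 ≡ 2^2 = 4 ≡ 4 (mod 1523)
2^4 = (2^2)^2 ≡ 4^2 = 16 ≡ 16 (mod 1523)
2^8 = (2^4)^2 ≡ 16^2 = 256 ≡ 256 (mod 1523)
2^16 = (2^8)^2 ≡ 256^2 = 65536 ≡ 47 (mod 1523)
2^26 = 2^16 · 2^8 · 2^2 ≡ 47 · 256 · 4 ≡ 915 (mod 1523).
So B = 915. Kai then computes K = B^a mod q = 915^49 mod 1523.
915^1 ≡ 915 (mod 1523)
915^2 = (915^1)^2 ≡ 915^2 = 837225 ≡ 1098 (mod 1523)
915^4 = (915^2)^2 ≡ 1098^2 = 1205604 ≡ 911 (mod 1523)
915^8 = (915^4)^2 ≡ 911^2 = 829921 ≡ 1409 (mod 1523)
915^16 = (915^8)^2 ≡ 1409^2 = 1985281 ≡ 812 (mod 1523)
915^32 = (915^16)^2 ≡ 812^2 = 659344 ≡ 1408 (mod 1523)
915^49 = 915^32 · 915^16 · 915^1 ≡ 1408 · 812 · 915 ≡ 646 (mod 1523).

646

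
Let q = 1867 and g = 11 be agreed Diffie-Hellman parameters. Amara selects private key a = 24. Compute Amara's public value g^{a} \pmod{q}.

Public value = 11^{24} \pmod{1867}.
11^1 ≡ 11 (mod 1867)
11^2 = (11^1)^2 ≡ 11^2 = 121 ≡ 121 (mod 1867)
11^4 = (11^2)^2 ≡ 121^2 = 14641 ≡ 1572 (mod 1867)
11^8 = (11^4)^2 ≡ 1572^2 = 2471184 ≡ 1143 (mod 1867)
11^16 = (11^8)^2 ≡ 1143^2 = 1306449 ≡ 1416 (mod 1867)
11^24 = 11^16 · 11^8 ≡ 1416 · 1143 ≡ 1666 (mod 1867).

1666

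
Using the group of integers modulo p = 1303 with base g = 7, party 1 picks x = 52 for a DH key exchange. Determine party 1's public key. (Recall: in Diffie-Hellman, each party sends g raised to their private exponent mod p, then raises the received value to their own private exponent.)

793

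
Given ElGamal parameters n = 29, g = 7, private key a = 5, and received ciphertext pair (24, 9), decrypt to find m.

Shared mask s = c₁^a mod n = 24^5 mod 29.
24^1 ≡ 24 (mod 29)
24^2 = (24^1)^2 ≡ 24^2 = 576 ≡ 25 (mod 29)
24^4 = (24^2)^2 ≡ 25^2 = 625 ≡ 16 (mod 29)
24^5 = 24^4 · 24^1 ≡ 16 · 24 ≡ 7 (mod 29).
So s = 7; s⁻¹ ≡ 25 (mod 29).
m = c₂ · s⁻¹ mod 29 = 9 · 25 mod 29 = 22.

22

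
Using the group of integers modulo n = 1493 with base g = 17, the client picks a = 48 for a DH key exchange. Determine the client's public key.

Public value = 17^{48} \pmod{1493}.
17^1 ≡ 17 (mod 1493)
17^2 = (17^1)^2 ≡ 17^2 = 289 ≡ 289 (mod 1493)
17^4 = (17^2)^2 ≡ 289^2 = 83521 ≡ 1406 (mod 1493)
17^8 = (17^4)^2 ≡ 1406^2 = 1976836 ≡ 104 (mod 1493)
17^16 = (17^8)^2 ≡ 104^2 = 10816 ≡ 365 (mod 1493)
17^32 = (17^16)^2 ≡ 365^2 = 133225 ≡ 348 (mod 1493)
17^48 = 17^32 · 17^16 ≡ 348 · 365 ≡ 115 (mod 1493).

115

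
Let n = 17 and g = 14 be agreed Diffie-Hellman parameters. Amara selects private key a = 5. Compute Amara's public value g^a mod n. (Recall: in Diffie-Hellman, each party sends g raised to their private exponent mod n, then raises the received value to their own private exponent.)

12

Public value = 14^5 mod 17.
14^1 ≡ 14 (mod 17)
14^2 = (14^1)^2 ≡ 14^2 = 196 ≡ 9 (mod 17)
14^4 = (14^2)^2 ≡ 9^2 = 81 ≡ 13 (mod 17)
14^5 = 14^4 · 14^1 ≡ 13 · 14 ≡ 12 (mod 17).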